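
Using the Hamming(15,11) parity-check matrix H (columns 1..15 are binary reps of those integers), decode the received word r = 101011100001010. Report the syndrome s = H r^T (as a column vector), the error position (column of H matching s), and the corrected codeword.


s = (0, 1, 0, 0)^T, error position = 4, corrected codeword c = 101111100001010

Compute s = H r^T mod 2 one row at a time:
  s_1 = 0 + 0 + 0 + 0 + 1 + 0 + 1 + 0 = 2 ≡ 0 (mod 2).
  s_2 = 0 + 1 + 1 + 1 + 1 + 0 + 1 + 0 = 5 ≡ 1 (mod 2).
  s_3 = 0 + 1 + 1 + 1 + 0 + 0 + 1 + 0 = 4 ≡ 0 (mod 2).
  s_4 = 1 + 1 + 1 + 1 + 0 + 0 + 0 + 0 = 4 ≡ 0 (mod 2).
s = (0, 1, 0, 0)^T — this equals column 4 of H (binary 0100), so error is at position 4.
Correct: flip bit 4 of r = 101011100001010 to get c = 101111100001010.


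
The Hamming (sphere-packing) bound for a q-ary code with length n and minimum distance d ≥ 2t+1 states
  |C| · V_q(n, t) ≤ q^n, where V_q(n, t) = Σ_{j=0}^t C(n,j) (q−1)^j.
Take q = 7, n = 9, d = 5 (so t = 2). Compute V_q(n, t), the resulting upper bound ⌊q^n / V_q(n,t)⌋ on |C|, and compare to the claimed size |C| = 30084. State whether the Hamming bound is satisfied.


V_q(n, t) = 1351, q^n = 40353607, Hamming bound = 29869, |C| = 30084 > bound (violated).

Step 1: Compute V_q(n, t) = Σ_{j=0}^2 C(n, j) (q−1)^j.
  j = 0: C(9,0)·(6)^0 = 1·1 = 1.
  j = 1: C(9,1)·(6)^1 = 9·6 = 54.
  j = 2: C(9,2)·(6)^2 = 36·36 = 1296.
  V_q(n, t) = 1 + 54 + 1296 = 1351.
Step 2: q^n = 7^9 = 40353607.
Step 3: Hamming bound ⌊q^n / V_q(n,t)⌋ = ⌊40353607/1351⌋ = 29869.
Step 4: Compare |C| = 30084 to 29869: violated.
The claimed |C| lies above the Hamming bound, so no 7-ary code of length 9 with d ≥ 5 can have 30084 codewords.


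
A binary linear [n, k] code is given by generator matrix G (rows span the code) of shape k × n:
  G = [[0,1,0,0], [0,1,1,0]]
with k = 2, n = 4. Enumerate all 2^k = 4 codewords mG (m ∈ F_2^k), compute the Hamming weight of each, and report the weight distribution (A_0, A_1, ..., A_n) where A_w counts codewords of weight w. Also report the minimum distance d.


Weight distribution: A_0 = 1, A_1 = 2, A_2 = 1. Minimum distance d = 1.

Enumerate all 2^2 = 4 messages m ∈ F_2^2.
For each, compute codeword c = mG in F_2^4, then tally its weight.
  m = 00 → c = 0000, weight = 0.
  m = 10 → c = 0100, weight = 1.
  m = 01 → c = 0110, weight = 2.
  m = 11 → c = 0010, weight = 1.
Tally weights:
  weight 0: 1 codewords.
  weight 1: 2 codewords.
  weight 2: 1 codewords.
Minimum distance d = smallest w > 0 with A_w > 0 = 1.
Sanity: Σ A_w = 4 = 2^2 = 4 ✓.


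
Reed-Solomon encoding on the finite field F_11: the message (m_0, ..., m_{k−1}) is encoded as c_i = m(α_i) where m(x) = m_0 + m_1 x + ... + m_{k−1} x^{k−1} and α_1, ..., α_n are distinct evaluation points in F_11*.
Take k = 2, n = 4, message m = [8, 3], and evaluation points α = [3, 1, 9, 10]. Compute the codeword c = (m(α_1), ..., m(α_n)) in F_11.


c = [6, 0, 2, 5]

Message polynomial: m(x) = 8 + 3·x (mod 11).
For each evaluation point α_i, compute m(α_i) mod 11:
  α_1 = 3: Horner steps 3 → 6, so m(3) = 6.
  α_2 = 1: Horner steps 3 → 0, so m(1) = 0.
  α_3 = 9: Horner steps 3 → 2, so m(9) = 2.
  α_4 = 10: Horner steps 3 → 5, so m(10) = 5.
Codeword c = [6, 0, 2, 5] ∈ F_11^4.


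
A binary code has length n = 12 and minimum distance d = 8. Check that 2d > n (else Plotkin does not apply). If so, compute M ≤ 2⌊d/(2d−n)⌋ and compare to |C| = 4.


Plotkin bound M ≤ 4; given |C| = 4 ≤ bound (satisfied).

Check applicability: 2d = 16, n = 12.
2d − n = 4 > 0, so Plotkin applies.
Compute d/(2d−n) = 8/4 ≈ 2.0000.
⌊d/(2d−n)⌋ = 2.
Plotkin bound: M ≤ 2·2 = 4.
Given |C| = 4, check: satisfied.
This |C| is at the Plotkin bound.


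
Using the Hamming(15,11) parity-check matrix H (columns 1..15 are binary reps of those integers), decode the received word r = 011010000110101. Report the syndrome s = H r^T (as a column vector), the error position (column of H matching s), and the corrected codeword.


s = (0, 1, 1, 1)^T, error position = 7, corrected codeword c = 011010100110101

Compute s = H r^T mod 2 one row at a time:
  s_1 = 0 + 0 + 1 + 1 + 0 + 1 + 0 + 1 = 4 ≡ 0 (mod 2).
  s_2 = 0 + 1 + 0 + 0 + 0 + 1 + 0 + 1 = 3 ≡ 1 (mod 2).
  s_3 = 1 + 1 + 0 + 0 + 1 + 1 + 0 + 1 = 5 ≡ 1 (mod 2).
  s_4 = 0 + 1 + 1 + 0 + 0 + 1 + 1 + 1 = 5 ≡ 1 (mod 2).
s = (0, 1, 1, 1)^T — this equals column 7 of H (binary 0111), so error is at position 7.
Correct: flip bit 7 of r = 011010000110101 to get c = 011010100110101.


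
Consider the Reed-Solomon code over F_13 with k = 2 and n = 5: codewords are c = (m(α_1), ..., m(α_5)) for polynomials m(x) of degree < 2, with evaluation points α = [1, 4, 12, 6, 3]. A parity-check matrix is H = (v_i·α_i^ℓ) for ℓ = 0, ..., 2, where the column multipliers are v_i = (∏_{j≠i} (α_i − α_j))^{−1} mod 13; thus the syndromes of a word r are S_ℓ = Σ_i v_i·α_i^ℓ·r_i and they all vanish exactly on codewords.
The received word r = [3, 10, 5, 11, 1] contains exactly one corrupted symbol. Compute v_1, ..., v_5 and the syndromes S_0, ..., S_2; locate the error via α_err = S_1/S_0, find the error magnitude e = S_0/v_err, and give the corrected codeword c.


S = (4, 3, 12), error at position 2, error magnitude e = 10, c = [3, 0, 5, 11, 1].

Step 1: column multipliers v_i = (∏_{j≠i}(α_i − α_j))^{−1} mod 13.
  i = 1 (α = 1): (1−4)(1−12)(1−6)(1−3) = (−3)·(−11)·(−5)·(−2) = 330 ≡ 5, so v_1 = 5^{−1} = 8 (mod 13).
  i = 2 (α = 4): (4−1)(4−12)(4−6)(4−3) = 3·(−8)·(−2)·1 = 48 ≡ 9, so v_2 = 9^{−1} = 3 (mod 13).
  i = 3 (α = 12): (12−1)(12−4)(12−6)(12−3) = 11·8·6·9 = 4752 ≡ 7, so v_3 = 7^{−1} = 2 (mod 13).
  i = 4 (α = 6): (6−1)(6−4)(6−12)(6−3) = 5·2·(−6)·3 = −180 ≡ 2, so v_4 = 2^{−1} = 7 (mod 13).
  i = 5 (α = 3): (3−1)(3−4)(3−12)(3−6) = 2·(−1)·(−9)·(−3) = −54 ≡ 11, so v_5 = 11^{−1} = 6 (mod 13).
  v = [8, 3, 2, 7, 6].
Step 2: syndromes of r = [3, 10, 5, 11, 1] (all sums mod 13).
  S_0 = Σ v_i r_i = 8·3 + 3·10 + 2·5 + 7·11 + 6·1 = 147 ≡ 4.
  S_1 = Σ v_i α_i r_i = 8·1·3 + 3·4·10 + 2·12·5 + 7·6·11 + 6·3·1 = 744 ≡ 3.
  α_i^2 mod 13 = [1, 3, 1, 10, 9].
  S_2 = Σ v_i α_i^2 r_i = 8·1·3 + 3·3·10 + 2·1·5 + 7·10·11 + 6·9·1 = 948 ≡ 12.
  S = (4, 3, 12) ≠ 0, so r is not a codeword (an error is present).
Step 3: locate the error. For a single error e at position i, S_ℓ = v_i·e·α_i^ℓ, so α_err = S_1/S_0.
  S_0^{−1} = 4^{−1} = 10 (mod 13), so α_err = 3·10 = 30 ≡ 4 = α_2. Error position i = 2.
  Consistency check: S_2/S_1 = 12·9 = 108 ≡ 4 = α_err ✓ (single-error assumption holds).
Step 4: error magnitude e = S_0/v_2 = S_0·∏_{j≠2}(α_2 − α_j) = 4·9 = 36 ≡ 10 (mod 13).
Step 5: correct position 2: c_2 = r_2 − e = 10 − 10 ≡ 0 (mod 13). Hence c = [3, 0, 5, 11, 1].
  Check: interpolating c through the α_i gives m(x) = 4 + 12·x (degree < 2) with m(α_i) = c_i for every i, so c is indeed a codeword.


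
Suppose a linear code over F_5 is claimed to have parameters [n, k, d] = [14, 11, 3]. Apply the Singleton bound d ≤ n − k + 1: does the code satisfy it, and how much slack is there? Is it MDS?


Singleton RHS = n − k + 1 = 4, slack = 1, bound satisfied, not MDS.

Singleton bound: d ≤ n − k + 1.
Here n = 14, k = 11, so n − k + 1 = 4.
Given d = 3, check d ≤ 4: YES.
Slack = (n − k + 1) − d = 1.
The code is NOT MDS (slack = 1 > 0).
Description: the claimed parameters are [14, 11, 3]_5; such a code would be non-MDS.


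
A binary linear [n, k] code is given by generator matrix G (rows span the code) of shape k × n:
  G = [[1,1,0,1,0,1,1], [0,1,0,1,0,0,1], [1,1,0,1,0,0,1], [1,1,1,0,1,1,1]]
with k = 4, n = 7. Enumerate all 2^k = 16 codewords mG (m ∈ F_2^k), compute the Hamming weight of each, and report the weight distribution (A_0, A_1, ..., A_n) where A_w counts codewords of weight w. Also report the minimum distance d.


Weight distribution: A_0 = 1, A_1 = 2, A_2 = 1, A_3 = 2, A_4 = 5, A_5 = 4, A_6 = 1. Minimum distance d = 1.

Enumerate all 2^4 = 16 messages m ∈ F_2^4.
For each, compute codeword c = mG in F_2^7, then tally its weight.
  m = 0000 → c = 0000000, weight = 0.
  m = 1000 → c = 1101011, weight = 5.
  m = 0100 → c = 0101001, weight = 3.
  m = 1100 → c = 1000010, weight = 2.
  m = 0010 → c = 1101001, weight = 4.
  m = 1010 → c = 0000010, weight = 1.
  m = 0110 → c = 1000000, weight = 1.
  m = 1110 → c = 0101011, weight = 4.
  m = 0001 → c = 1110111, weight = 6.
  m = 1001 → c = 0011100, weight = 3.
  m = 0101 → c = 1011110, weight = 5.
  m = 1101 → c = 0110101, weight = 4.
  m = 0011 → c = 0011110, weight = 4.
  m = 1011 → c = 1110101, weight = 5.
  m = 0111 → c = 0110111, weight = 5.
  m = 1111 → c = 1011100, weight = 4.
Tally weights:
  weight 0: 1 codewords.
  weight 1: 2 codewords.
  weight 2: 1 codewords.
  weight 3: 2 codewords.
  weight 4: 5 codewords.
  weight 5: 4 codewords.
  weight 6: 1 codewords.
Minimum distance d = smallest w > 0 with A_w > 0 = 1.
Sanity: Σ A_w = 16 = 2^4 = 16 ✓.


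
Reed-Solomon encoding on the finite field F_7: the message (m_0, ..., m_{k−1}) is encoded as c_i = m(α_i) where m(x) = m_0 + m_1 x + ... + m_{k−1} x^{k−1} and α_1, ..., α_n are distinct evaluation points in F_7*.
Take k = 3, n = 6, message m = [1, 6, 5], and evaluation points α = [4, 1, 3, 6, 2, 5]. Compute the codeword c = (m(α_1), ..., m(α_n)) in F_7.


c = [0, 5, 1, 0, 5, 2]

Message polynomial: m(x) = 1 + 6·x + 5·x^2 (mod 7).
For each evaluation point α_i, compute m(α_i) mod 7:
  α_1 = 4: Horner steps 5 → 5 → 0, so m(4) = 0.
  α_2 = 1: Horner steps 5 → 4 → 5, so m(1) = 5.
  α_3 = 3: Horner steps 5 → 0 → 1, so m(3) = 1.
  α_4 = 6: Horner steps 5 → 1 → 0, so m(6) = 0.
  α_5 = 2: Horner steps 5 → 2 → 5, so m(2) = 5.
  α_6 = 5: Horner steps 5 → 3 → 2, so m(5) = 2.
Codeword c = [0, 5, 1, 0, 5, 2] ∈ F_7^6.


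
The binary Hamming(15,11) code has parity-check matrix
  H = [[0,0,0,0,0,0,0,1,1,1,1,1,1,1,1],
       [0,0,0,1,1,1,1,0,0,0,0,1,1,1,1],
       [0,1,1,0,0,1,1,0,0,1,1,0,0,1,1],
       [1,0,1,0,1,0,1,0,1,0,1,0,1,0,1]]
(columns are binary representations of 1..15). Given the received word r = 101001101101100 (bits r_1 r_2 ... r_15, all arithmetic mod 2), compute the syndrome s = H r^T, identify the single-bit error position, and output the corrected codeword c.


s = (0, 0, 0, 1)^T, error position = 1, corrected codeword c = 001001101101100

Compute s = H r^T mod 2 one row at a time:
  s_1 = 0 + 1 + 1 + 0 + 1 + 1 + 0 + 0 = 4 ≡ 0 (mod 2).
  s_2 = 0 + 0 + 1 + 1 + 1 + 1 + 0 + 0 = 4 ≡ 0 (mod 2).
  s_3 = 0 + 1 + 1 + 1 + 1 + 0 + 0 + 0 = 4 ≡ 0 (mod 2).
  s_4 = 1 + 1 + 0 + 1 + 1 + 0 + 1 + 0 = 5 ≡ 1 (mod 2).
s = (0, 0, 0, 1)^T — this equals column 1 of H (binary 0001), so error is at position 1.
Correct: flip bit 1 of r = 101001101101100 to get c = 001001101101100.


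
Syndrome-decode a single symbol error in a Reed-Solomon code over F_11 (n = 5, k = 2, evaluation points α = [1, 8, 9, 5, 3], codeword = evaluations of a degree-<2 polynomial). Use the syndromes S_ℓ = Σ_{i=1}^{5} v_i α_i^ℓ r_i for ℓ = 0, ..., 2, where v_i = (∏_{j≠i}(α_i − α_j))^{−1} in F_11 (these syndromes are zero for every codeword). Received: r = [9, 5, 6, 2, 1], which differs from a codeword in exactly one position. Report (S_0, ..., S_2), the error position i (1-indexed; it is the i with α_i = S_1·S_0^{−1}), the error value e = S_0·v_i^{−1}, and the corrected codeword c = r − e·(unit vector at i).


S = (1, 3, 9), error at position 5, error magnitude e = 1, c = [9, 5, 6, 2, 0].

Step 1: column multipliers v_i = (∏_{j≠i}(α_i − α_j))^{−1} mod 11.
  i = 1 (α = 1): (1−8)(1−9)(1−5)(1−3) = (−7)·(−8)·(−4)·(−2) = 448 ≡ 8, so v_1 = 8^{−1} = 7 (mod 11).
  i = 2 (α = 8): (8−1)(8−9)(8−5)(8−3) = 7·(−1)·3·5 = −105 ≡ 5, so v_2 = 5^{−1} = 9 (mod 11).
  i = 3 (α = 9): (9−1)(9−8)(9−5)(9−3) = 8·1·4·6 = 192 ≡ 5, so v_3 = 5^{−1} = 9 (mod 11).
  i = 4 (α = 5): (5−1)(5−8)(5−9)(5−3) = 4·(−3)·(−4)·2 = 96 ≡ 8, so v_4 = 8^{−1} = 7 (mod 11).
  i = 5 (α = 3): (3−1)(3−8)(3−9)(3−5) = 2·(−5)·(−6)·(−2) = −120 ≡ 1, so v_5 = 1^{−1} = 1 (mod 11).
  v = [7, 9, 9, 7, 1].
Step 2: syndromes of r = [9, 5, 6, 2, 1] (all sums mod 11).
  S_0 = Σ v_i r_i = 7·9 + 9·5 + 9·6 + 7·2 + 1·1 = 177 ≡ 1.
  S_1 = Σ v_i α_i r_i = 7·1·9 + 9·8·5 + 9·9·6 + 7·5·2 + 1·3·1 = 982 ≡ 3.
  α_i^2 mod 11 = [1, 9, 4, 3, 9].
  S_2 = Σ v_i α_i^2 r_i = 7·1·9 + 9·9·5 + 9·4·6 + 7·3·2 + 1·9·1 = 735 ≡ 9.
  S = (1, 3, 9) ≠ 0, so r is not a codeword (an error is present).
Step 3: locate the error. For a single error e at position i, S_ℓ = v_i·e·α_i^ℓ, so α_err = S_1/S_0.
  S_0^{−1} = 1^{−1} = 1 (mod 11), so α_err = 3·1 = 3 ≡ 3 = α_5. Error position i = 5.
  Consistency check: S_2/S_1 = 9·4 = 36 ≡ 3 = α_err ✓ (single-error assumption holds).
Step 4: error magnitude e = S_0/v_5 = S_0·∏_{j≠5}(α_5 − α_j) = 1·1 = 1 ≡ 1 (mod 11).
Step 5: correct position 5: c_5 = r_5 − e = 1 − 1 ≡ 0 (mod 11). Hence c = [9, 5, 6, 2, 0].
  Check: interpolating c through the α_i gives m(x) = 8 + 1·x (degree < 2) with m(α_i) = c_i for every i, so c is indeed a codeword.


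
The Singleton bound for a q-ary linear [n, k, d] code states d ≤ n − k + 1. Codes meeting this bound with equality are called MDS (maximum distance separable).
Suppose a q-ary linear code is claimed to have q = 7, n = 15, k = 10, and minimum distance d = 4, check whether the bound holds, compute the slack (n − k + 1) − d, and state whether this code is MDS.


Singleton RHS = n − k + 1 = 6, slack = 2, bound satisfied, not MDS.

Singleton bound: d ≤ n − k + 1.
Here n = 15, k = 10, so n − k + 1 = 6.
Given d = 4, check d ≤ 6: YES.
Slack = (n − k + 1) − d = 2.
The code is NOT MDS (slack = 2 > 0).
Description: the claimed parameters are [15, 10, 4]_7; such a code would be non-MDS.


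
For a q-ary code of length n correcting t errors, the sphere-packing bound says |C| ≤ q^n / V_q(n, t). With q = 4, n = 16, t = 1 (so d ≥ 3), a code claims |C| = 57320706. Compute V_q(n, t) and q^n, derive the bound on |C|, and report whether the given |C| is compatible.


V_q(n, t) = 49, q^n = 4294967296, Hamming bound = 87652393, |C| = 57320706 ≤ bound (satisfied).

Step 1: Compute V_q(n, t) = Σ_{j=0}^1 C(n, j) (q−1)^j.
  j = 0: C(16,0)·(3)^0 = 1·1 = 1.
  j = 1: C(16,1)·(3)^1 = 16·3 = 48.
  V_q(n, t) = 1 + 48 = 49.
Step 2: q^n = 4^16 = 4294967296.
Step 3: Hamming bound ⌊q^n / V_q(n,t)⌋ = ⌊4294967296/49⌋ = 87652393.
Step 4: Compare |C| = 57320706 to 87652393: satisfied.
The claimed |C| lies below the Hamming bound.


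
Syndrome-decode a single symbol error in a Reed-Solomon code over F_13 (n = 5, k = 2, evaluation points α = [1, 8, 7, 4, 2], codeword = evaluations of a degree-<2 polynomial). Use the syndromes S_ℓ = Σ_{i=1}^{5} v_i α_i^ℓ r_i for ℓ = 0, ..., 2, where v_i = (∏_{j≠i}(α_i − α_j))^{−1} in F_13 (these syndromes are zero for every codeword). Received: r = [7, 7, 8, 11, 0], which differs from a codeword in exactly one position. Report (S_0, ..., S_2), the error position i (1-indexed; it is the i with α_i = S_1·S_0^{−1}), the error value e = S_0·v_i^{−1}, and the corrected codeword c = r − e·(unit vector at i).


S = (5, 5, 5), error at position 1, error magnitude e = 6, c = [1, 7, 8, 11, 0].

Step 1: column multipliers v_i = (∏_{j≠i}(α_i − α_j))^{−1} mod 13.
  i = 1 (α = 1): (1−8)(1−7)(1−4)(1−2) = (−7)·(−6)·(−3)·(−1) = 126 ≡ 9, so v_1 = 9^{−1} = 3 (mod 13).
  i = 2 (α = 8): (8−1)(8−7)(8−4)(8−2) = 7·1·4·6 = 168 ≡ 12, so v_2 = 12^{−1} = 12 (mod 13).
  i = 3 (α = 7): (7−1)(7−8)(7−4)(7−2) = 6·(−1)·3·5 = −90 ≡ 1, so v_3 = 1^{−1} = 1 (mod 13).
  i = 4 (α = 4): (4−1)(4−8)(4−7)(4−2) = 3·(−4)·(−3)·2 = 72 ≡ 7, so v_4 = 7^{−1} = 2 (mod 13).
  i = 5 (α = 2): (2−1)(2−8)(2−7)(2−4) = 1·(−6)·(−5)·(−2) = −60 ≡ 5, so v_5 = 5^{−1} = 8 (mod 13).
  v = [3, 12, 1, 2, 8].
Step 2: syndromes of r = [7, 7, 8, 11, 0] (all sums mod 13).
  S_0 = Σ v_i r_i = 3·7 + 12·7 + 1·8 + 2·11 + 8·0 = 135 ≡ 5.
  S_1 = Σ v_i α_i r_i = 3·1·7 + 12·8·7 + 1·7·8 + 2·4·11 + 8·2·0 = 837 ≡ 5.
  α_i^2 mod 13 = [1, 12, 10, 3, 4].
  S_2 = Σ v_i α_i^2 r_i = 3·1·7 + 12·12·7 + 1·10·8 + 2·3·11 + 8·4·0 = 1175 ≡ 5.
  S = (5, 5, 5) ≠ 0, so r is not a codeword (an error is present).
Step 3: locate the error. For a single error e at position i, S_ℓ = v_i·e·α_i^ℓ, so α_err = S_1/S_0.
  S_0^{−1} = 5^{−1} = 8 (mod 13), so α_err = 5·8 = 40 ≡ 1 = α_1. Error position i = 1.
  Consistency check: S_2/S_1 = 5·8 = 40 ≡ 1 = α_err ✓ (single-error assumption holds).
Step 4: error magnitude e = S_0/v_1 = S_0·∏_{j≠1}(α_1 − α_j) = 5·9 = 45 ≡ 6 (mod 13).
Step 5: correct position 1: c_1 = r_1 − e = 7 − 6 ≡ 1 (mod 13). Hence c = [1, 7, 8, 11, 0].
  Check: interpolating c through the α_i gives m(x) = 2 + 12·x (degree < 2) with m(α_i) = c_i for every i, so c is indeed a codeword.


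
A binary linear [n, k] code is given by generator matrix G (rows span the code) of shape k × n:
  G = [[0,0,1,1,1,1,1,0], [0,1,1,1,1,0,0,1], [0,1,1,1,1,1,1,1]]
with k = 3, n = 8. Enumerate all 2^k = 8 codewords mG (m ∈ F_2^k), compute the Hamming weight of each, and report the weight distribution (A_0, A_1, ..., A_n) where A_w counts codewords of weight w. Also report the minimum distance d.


Weight distribution: A_0 = 1, A_2 = 2, A_3 = 1, A_4 = 1, A_5 = 2, A_7 = 1. Minimum distance d = 2.

Enumerate all 2^3 = 8 messages m ∈ F_2^3.
For each, compute codeword c = mG in F_2^8, then tally its weight.
  m = 000 → c = 00000000, weight = 0.
  m = 100 → c = 00111110, weight = 5.
  m = 010 → c = 01111001, weight = 5.
  m = 110 → c = 01000111, weight = 4.
  m = 001 → c = 01111111, weight = 7.
  m = 101 → c = 01000001, weight = 2.
  m = 011 → c = 00000110, weight = 2.
  m = 111 → c = 00111000, weight = 3.
Tally weights:
  weight 0: 1 codewords.
  weight 2: 2 codewords.
  weight 3: 1 codewords.
  weight 4: 1 codewords.
  weight 5: 2 codewords.
  weight 7: 1 codewords.
Minimum distance d = smallest w > 0 with A_w > 0 = 2.
Sanity: Σ A_w = 8 = 2^3 = 8 ✓.


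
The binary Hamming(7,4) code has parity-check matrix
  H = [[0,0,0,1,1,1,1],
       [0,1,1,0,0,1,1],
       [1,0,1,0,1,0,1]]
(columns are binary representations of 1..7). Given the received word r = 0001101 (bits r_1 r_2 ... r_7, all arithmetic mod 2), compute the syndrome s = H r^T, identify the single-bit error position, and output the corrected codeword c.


s = (1, 1, 0)^T, error position = 6, corrected codeword c = 0001111

Compute s = H r^T mod 2 one row at a time:
  s_1 = 1 + 1 + 0 + 1 = 3 ≡ 1 (mod 2).
  s_2 = 0 + 0 + 0 + 1 = 1 ≡ 1 (mod 2).
  s_3 = 0 + 0 + 1 + 1 = 2 ≡ 0 (mod 2).
s = (1, 1, 0)^T — this equals column 6 of H (binary 110), so error is at position 6.
Correct: flip bit 6 of r = 0001101 to get c = 0001111.


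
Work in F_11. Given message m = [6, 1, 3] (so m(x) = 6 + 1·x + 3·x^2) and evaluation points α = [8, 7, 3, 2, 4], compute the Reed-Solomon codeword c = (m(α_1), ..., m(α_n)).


c = [8, 6, 3, 9, 3]

Message polynomial: m(x) = 6 + 1·x + 3·x^2 (mod 11).
For each evaluation point α_i, compute m(α_i) mod 11:
  α_1 = 8: Horner steps 3 → 3 → 8, so m(8) = 8.
  α_2 = 7: Horner steps 3 → 0 → 6, so m(7) = 6.
  α_3 = 3: Horner steps 3 → 10 → 3, so m(3) = 3.
  α_4 = 2: Horner steps 3 → 7 → 9, so m(2) = 9.
  α_5 = 4: Horner steps 3 → 2 → 3, so m(4) = 3.
Codeword c = [8, 6, 3, 9, 3] ∈ F_11^5.


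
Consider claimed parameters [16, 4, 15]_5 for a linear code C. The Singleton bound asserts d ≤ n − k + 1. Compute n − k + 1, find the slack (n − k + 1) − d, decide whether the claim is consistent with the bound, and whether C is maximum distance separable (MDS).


Singleton RHS = n − k + 1 = 13, slack = -2, bound violated (no such code; not MDS).

Singleton bound: d ≤ n − k + 1.
Here n = 16, k = 4, so n − k + 1 = 13.
Given d = 15, check d ≤ 13: NO.
Slack = (n − k + 1) − d = -2.
The slack is negative: d = 15 exceeds n − k + 1 = 13 by 2, so the Singleton bound is violated and no linear [16, 4, 15]_5 code can exist. In particular it is not MDS (MDS requires d = n − k + 1 exactly).
Description: the claimed parameters are [16, 4, 15]_5; such a code would be impossible (violates the Singleton bound).


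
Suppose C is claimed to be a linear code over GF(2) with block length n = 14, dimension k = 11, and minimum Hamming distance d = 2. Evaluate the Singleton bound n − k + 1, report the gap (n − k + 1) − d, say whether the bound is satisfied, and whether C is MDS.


Singleton RHS = n − k + 1 = 4, slack = 2, bound satisfied, not MDS.

Singleton bound: d ≤ n − k + 1.
Here n = 14, k = 11, so n − k + 1 = 4.
Given d = 2, check d ≤ 4: YES.
Slack = (n − k + 1) − d = 2.
The code is NOT MDS (slack = 2 > 0).
Description: the claimed parameters are [14, 11, 2]_2; such a code would be non-MDS.


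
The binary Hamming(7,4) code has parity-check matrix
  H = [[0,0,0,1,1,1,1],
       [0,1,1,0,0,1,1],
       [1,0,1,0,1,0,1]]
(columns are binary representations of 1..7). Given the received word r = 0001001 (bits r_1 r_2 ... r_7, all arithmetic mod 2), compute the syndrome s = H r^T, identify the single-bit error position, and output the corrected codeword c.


s = (0, 1, 1)^T, error position = 3, corrected codeword c = 0011001

Compute s = H r^T mod 2 one row at a time:
  s_1 = 1 + 0 + 0 + 1 = 2 ≡ 0 (mod 2).
  s_2 = 0 + 0 + 0 + 1 = 1 ≡ 1 (mod 2).
  s_3 = 0 + 0 + 0 + 1 = 1 ≡ 1 (mod 2).
s = (0, 1, 1)^T — this equals column 3 of H (binary 011), so error is at position 3.
Correct: flip bit 3 of r = 0001001 to get c = 0011001.


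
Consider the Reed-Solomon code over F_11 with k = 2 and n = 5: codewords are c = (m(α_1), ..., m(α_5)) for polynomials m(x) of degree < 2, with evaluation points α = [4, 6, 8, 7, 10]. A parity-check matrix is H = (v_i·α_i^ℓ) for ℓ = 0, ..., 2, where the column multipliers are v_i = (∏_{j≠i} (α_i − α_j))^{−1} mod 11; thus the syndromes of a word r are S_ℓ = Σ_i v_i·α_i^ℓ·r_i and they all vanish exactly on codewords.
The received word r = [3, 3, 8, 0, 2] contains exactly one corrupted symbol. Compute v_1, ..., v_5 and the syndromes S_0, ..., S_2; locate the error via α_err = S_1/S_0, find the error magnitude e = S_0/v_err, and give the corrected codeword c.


S = (5, 9, 3), error at position 1, error magnitude e = 5, c = [9, 3, 8, 0, 2].

Step 1: column multipliers v_i = (∏_{j≠i}(α_i − α_j))^{−1} mod 11.
  i = 1 (α = 4): (4−6)(4−8)(4−7)(4−10) = (−2)·(−4)·(−3)·(−6) = 144 ≡ 1, so v_1 = 1^{−1} = 1 (mod 11).
  i = 2 (α = 6): (6−4)(6−8)(6−7)(6−10) = 2·(−2)·(−1)·(−4) = −16 ≡ 6, so v_2 = 6^{−1} = 2 (mod 11).
  i = 3 (α = 8): (8−4)(8−6)(8−7)(8−10) = 4·2·1·(−2) = −16 ≡ 6, so v_3 = 6^{−1} = 2 (mod 11).
  i = 4 (α = 7): (7−4)(7−6)(7−8)(7−10) = 3·1·(−1)·(−3) = 9 ≡ 9, so v_4 = 9^{−1} = 5 (mod 11).
  i = 5 (α = 10): (10−4)(10−6)(10−8)(10−7) = 6·4·2·3 = 144 ≡ 1, so v_5 = 1^{−1} = 1 (mod 11).
  v = [1, 2, 2, 5, 1].
Step 2: syndromes of r = [3, 3, 8, 0, 2] (all sums mod 11).
  S_0 = Σ v_i r_i = 1·3 + 2·3 + 2·8 + 5·0 + 1·2 = 27 ≡ 5.
  S_1 = Σ v_i α_i r_i = 1·4·3 + 2·6·3 + 2·8·8 + 5·7·0 + 1·10·2 = 196 ≡ 9.
  α_i^2 mod 11 = [5, 3, 9, 5, 1].
  S_2 = Σ v_i α_i^2 r_i = 1·5·3 + 2·3·3 + 2·9·8 + 5·5·0 + 1·1·2 = 179 ≡ 3.
  S = (5, 9, 3) ≠ 0, so r is not a codeword (an error is present).
Step 3: locate the error. For a single error e at position i, S_ℓ = v_i·e·α_i^ℓ, so α_err = S_1/S_0.
  S_0^{−1} = 5^{−1} = 9 (mod 11), so α_err = 9·9 = 81 ≡ 4 = α_1. Error position i = 1.
  Consistency check: S_2/S_1 = 3·5 = 15 ≡ 4 = α_err ✓ (single-error assumption holds).
Step 4: error magnitude e = S_0/v_1 = S_0·∏_{j≠1}(α_1 − α_j) = 5·1 = 5 ≡ 5 (mod 11).
Step 5: correct position 1: c_1 = r_1 − e = 3 − 5 ≡ 9 (mod 11). Hence c = [9, 3, 8, 0, 2].
  Check: interpolating c through the α_i gives m(x) = 10 + 8·x (degree < 2) with m(α_i) = c_i for every i, so c is indeed a codeword.


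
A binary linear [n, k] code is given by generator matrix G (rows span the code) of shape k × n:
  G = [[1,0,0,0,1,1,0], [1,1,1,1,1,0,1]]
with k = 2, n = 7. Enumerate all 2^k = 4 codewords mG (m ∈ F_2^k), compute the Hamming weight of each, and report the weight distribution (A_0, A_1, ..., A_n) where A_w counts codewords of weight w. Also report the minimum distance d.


Weight distribution: A_0 = 1, A_3 = 1, A_5 = 1, A_6 = 1. Minimum distance d = 3.

Enumerate all 2^2 = 4 messages m ∈ F_2^2.
For each, compute codeword c = mG in F_2^7, then tally its weight.
  m = 00 → c = 0000000, weight = 0.
  m = 10 → c = 1000110, weight = 3.
  m = 01 → c = 1111101, weight = 6.
  m = 11 → c = 0111011, weight = 5.
Tally weights:
  weight 0: 1 codewords.
  weight 3: 1 codewords.
  weight 5: 1 codewords.
  weight 6: 1 codewords.
Minimum distance d = smallest w > 0 with A_w > 0 = 3.
Sanity: Σ A_w = 4 = 2^2 = 4 ✓.


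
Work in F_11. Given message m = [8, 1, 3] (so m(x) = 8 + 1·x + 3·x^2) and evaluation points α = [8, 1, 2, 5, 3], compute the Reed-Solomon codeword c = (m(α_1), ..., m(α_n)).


c = [10, 1, 0, 0, 5]

Message polynomial: m(x) = 8 + 1·x + 3·x^2 (mod 11).
For each evaluation point α_i, compute m(α_i) mod 11:
  α_1 = 8: Horner steps 3 → 3 → 10, so m(8) = 10.
  α_2 = 1: Horner steps 3 → 4 → 1, so m(1) = 1.
  α_3 = 2: Horner steps 3 → 7 → 0, so m(2) = 0.
  α_4 = 5: Horner steps 3 → 5 → 0, so m(5) = 0.
  α_5 = 3: Horner steps 3 → 10 → 5, so m(3) = 5.
Codeword c = [10, 1, 0, 0, 5] ∈ F_11^5.


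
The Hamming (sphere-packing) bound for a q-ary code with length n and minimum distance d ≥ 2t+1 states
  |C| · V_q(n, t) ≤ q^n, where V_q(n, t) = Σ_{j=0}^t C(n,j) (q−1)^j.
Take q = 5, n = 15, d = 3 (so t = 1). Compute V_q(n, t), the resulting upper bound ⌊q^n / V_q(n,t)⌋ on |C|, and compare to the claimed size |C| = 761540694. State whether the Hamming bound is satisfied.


V_q(n, t) = 61, q^n = 30517578125, Hamming bound = 500288165, |C| = 761540694 > bound (violated).

Step 1: Compute V_q(n, t) = Σ_{j=0}^1 C(n, j) (q−1)^j.
  j = 0: C(15,0)·(4)^0 = 1·1 = 1.
  j = 1: C(15,1)·(4)^1 = 15·4 = 60.
  V_q(n, t) = 1 + 60 = 61.
Step 2: q^n = 5^15 = 30517578125.
Step 3: Hamming bound ⌊q^n / V_q(n,t)⌋ = ⌊30517578125/61⌋ = 500288165.
Step 4: Compare |C| = 761540694 to 500288165: violated.
The claimed |C| lies above the Hamming bound, so no 5-ary code of length 15 with d ≥ 3 can have 761540694 codewords.


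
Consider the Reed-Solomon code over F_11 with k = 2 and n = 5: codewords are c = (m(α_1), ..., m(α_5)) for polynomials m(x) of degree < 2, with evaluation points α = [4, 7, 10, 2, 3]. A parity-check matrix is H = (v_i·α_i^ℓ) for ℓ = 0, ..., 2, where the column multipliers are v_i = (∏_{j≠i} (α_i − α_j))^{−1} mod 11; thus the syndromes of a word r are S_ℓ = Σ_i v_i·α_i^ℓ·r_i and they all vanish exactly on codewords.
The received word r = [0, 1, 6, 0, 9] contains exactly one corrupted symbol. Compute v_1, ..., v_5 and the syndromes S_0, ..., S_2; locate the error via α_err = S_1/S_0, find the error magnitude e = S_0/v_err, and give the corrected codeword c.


S = (5, 9, 3), error at position 1, error magnitude e = 4, c = [7, 1, 6, 0, 9].

Step 1: column multipliers v_i = (∏_{j≠i}(α_i − α_j))^{−1} mod 11.
  i = 1 (α = 4): (4−7)(4−10)(4−2)(4−3) = (−3)·(−6)·2·1 = 36 ≡ 3, so v_1 = 3^{−1} = 4 (mod 11).
  i = 2 (α = 7): (7−4)(7−10)(7−2)(7−3) = 3·(−3)·5·4 = −180 ≡ 7, so v_2 = 7^{−1} = 8 (mod 11).
  i = 3 (α = 10): (10−4)(10−7)(10−2)(10−3) = 6·3·8·7 = 1008 ≡ 7, so v_3 = 7^{−1} = 8 (mod 11).
  i = 4 (α = 2): (2−4)(2−7)(2−10)(2−3) = (−2)·(−5)·(−8)·(−1) = 80 ≡ 3, so v_4 = 3^{−1} = 4 (mod 11).
  i = 5 (α = 3): (3−4)(3−7)(3−10)(3−2) = (−1)·(−4)·(−7)·1 = −28 ≡ 5, so v_5 = 5^{−1} = 9 (mod 11).
  v = [4, 8, 8, 4, 9].
Step 2: syndromes of r = [0, 1, 6, 0, 9] (all sums mod 11).
  S_0 = Σ v_i r_i = 4·0 + 8·1 + 8·6 + 4·0 + 9·9 = 137 ≡ 5.
  S_1 = Σ v_i α_i r_i = 4·4·0 + 8·7·1 + 8·10·6 + 4·2·0 + 9·3·9 = 779 ≡ 9.
  α_i^2 mod 11 = [5, 5, 1, 4, 9].
  S_2 = Σ v_i α_i^2 r_i = 4·5·0 + 8·5·1 + 8·1·6 + 4·4·0 + 9·9·9 = 817 ≡ 3.
  S = (5, 9, 3) ≠ 0, so r is not a codeword (an error is present).
Step 3: locate the error. For a single error e at position i, S_ℓ = v_i·e·α_i^ℓ, so α_err = S_1/S_0.
  S_0^{−1} = 5^{−1} = 9 (mod 11), so α_err = 9·9 = 81 ≡ 4 = α_1. Error position i = 1.
  Consistency check: S_2/S_1 = 3·5 = 15 ≡ 4 = α_err ✓ (single-error assumption holds).
Step 4: error magnitude e = S_0/v_1 = S_0·∏_{j≠1}(α_1 − α_j) = 5·3 = 15 ≡ 4 (mod 11).
Step 5: correct position 1: c_1 = r_1 − e = 0 − 4 ≡ 7 (mod 11). Hence c = [7, 1, 6, 0, 9].
  Check: interpolating c through the α_i gives m(x) = 4 + 9·x (degree < 2) with m(α_i) = c_i for every i, so c is indeed a codeword.


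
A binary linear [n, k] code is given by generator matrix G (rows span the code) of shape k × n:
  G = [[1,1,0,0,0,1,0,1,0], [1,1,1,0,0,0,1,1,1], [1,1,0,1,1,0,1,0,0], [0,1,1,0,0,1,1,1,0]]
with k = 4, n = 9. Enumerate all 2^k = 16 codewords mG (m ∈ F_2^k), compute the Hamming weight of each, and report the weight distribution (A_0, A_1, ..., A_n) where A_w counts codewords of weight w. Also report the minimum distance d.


Weight distribution: A_0 = 1, A_3 = 3, A_4 = 3, A_5 = 4, A_6 = 4, A_7 = 1. Minimum distance d = 3.

Enumerate all 2^4 = 16 messages m ∈ F_2^4.
For each, compute codeword c = mG in F_2^9, then tally its weight.
  m = 0000 → c = 000000000, weight = 0.
  m = 1000 → c = 110001010, weight = 4.
  m = 0100 → c = 111000111, weight = 6.
  m = 1100 → c = 001001101, weight = 4.
  m = 0010 → c = 110110100, weight = 5.
  m = 1010 → c = 000111110, weight = 5.
  m = 0110 → c = 001110011, weight = 5.
  m = 1110 → c = 111111001, weight = 7.
  m = 0001 → c = 011001110, weight = 5.
  m = 1001 → c = 101000100, weight = 3.
  m = 0101 → c = 100001001, weight = 3.
  m = 1101 → c = 010000011, weight = 3.
  m = 0011 → c = 101111010, weight = 6.
  m = 1011 → c = 011110000, weight = 4.
  m = 0111 → c = 010111101, weight = 6.
  m = 1111 → c = 100110111, weight = 6.
Tally weights:
  weight 0: 1 codewords.
  weight 3: 3 codewords.
  weight 4: 3 codewords.
  weight 5: 4 codewords.
  weight 6: 4 codewords.
  weight 7: 1 codewords.
Minimum distance d = smallest w > 0 with A_w > 0 = 3.
Sanity: Σ A_w = 16 = 2^4 = 16 ✓.


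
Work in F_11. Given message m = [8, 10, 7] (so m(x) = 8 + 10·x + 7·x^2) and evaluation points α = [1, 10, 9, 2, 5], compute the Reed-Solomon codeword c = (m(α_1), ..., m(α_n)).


c = [3, 5, 5, 1, 2]

Message polynomial: m(x) = 8 + 10·x + 7·x^2 (mod 11).
For each evaluation point α_i, compute m(α_i) mod 11:
  α_1 = 1: Horner steps 7 → 6 → 3, so m(1) = 3.
  α_2 = 10: Horner steps 7 → 3 → 5, so m(10) = 5.
  α_3 = 9: Horner steps 7 → 7 → 5, so m(9) = 5.
  α_4 = 2: Horner steps 7 → 2 → 1, so m(2) = 1.
  α_5 = 5: Horner steps 7 → 1 → 2, so m(5) = 2.
Codeword c = [3, 5, 5, 1, 2] ∈ F_11^5.


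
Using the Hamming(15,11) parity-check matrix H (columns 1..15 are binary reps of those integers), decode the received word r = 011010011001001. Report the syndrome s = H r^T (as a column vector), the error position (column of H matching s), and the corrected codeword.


s = (0, 1, 1, 0)^T, error position = 6, corrected codeword c = 011011011001001

Compute s = H r^T mod 2 one row at a time:
  s_1 = 1 + 1 + 0 + 0 + 1 + 0 + 0 + 1 = 4 ≡ 0 (mod 2).
  s_2 = 0 + 1 + 0 + 0 + 1 + 0 + 0 + 1 = 3 ≡ 1 (mod 2).
  s_3 = 1 + 1 + 0 + 0 + 0 + 0 + 0 + 1 = 3 ≡ 1 (mod 2).
  s_4 = 0 + 1 + 1 + 0 + 1 + 0 + 0 + 1 = 4 ≡ 0 (mod 2).
s = (0, 1, 1, 0)^T — this equals column 6 of H (binary 0110), so error is at position 6.
Correct: flip bit 6 of r = 011010011001001 to get c = 011011011001001.


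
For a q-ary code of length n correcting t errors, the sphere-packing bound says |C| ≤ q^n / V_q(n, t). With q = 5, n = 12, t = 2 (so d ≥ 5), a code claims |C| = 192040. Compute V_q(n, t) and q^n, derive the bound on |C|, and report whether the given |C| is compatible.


V_q(n, t) = 1105, q^n = 244140625, Hamming bound = 220941, |C| = 192040 ≤ bound (satisfied).

Step 1: Compute V_q(n, t) = Σ_{j=0}^2 C(n, j) (q−1)^j.
  j = 0: C(12,0)·(4)^0 = 1·1 = 1.
  j = 1: C(12,1)·(4)^1 = 12·4 = 48.
  j = 2: C(12,2)·(4)^2 = 66·16 = 1056.
  V_q(n, t) = 1 + 48 + 1056 = 1105.
Step 2: q^n = 5^12 = 244140625.
Step 3: Hamming bound ⌊q^n / V_q(n,t)⌋ = ⌊244140625/1105⌋ = 220941.
Step 4: Compare |C| = 192040 to 220941: satisfied.
The claimed |C| lies below the Hamming bound.


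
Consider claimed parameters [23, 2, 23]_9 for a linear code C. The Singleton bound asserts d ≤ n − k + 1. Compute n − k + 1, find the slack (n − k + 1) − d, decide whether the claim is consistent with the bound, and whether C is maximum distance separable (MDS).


Singleton RHS = n − k + 1 = 22, slack = -1, bound violated (no such code; not MDS).

Singleton bound: d ≤ n − k + 1.
Here n = 23, k = 2, so n − k + 1 = 22.
Given d = 23, check d ≤ 22: NO.
Slack = (n − k + 1) − d = -1.
The slack is negative: d = 23 exceeds n − k + 1 = 22 by 1, so the Singleton bound is violated and no linear [23, 2, 23]_9 code can exist. In particular it is not MDS (MDS requires d = n − k + 1 exactly).
Description: the claimed parameters are [23, 2, 23]_9; such a code would be impossible (violates the Singleton bound).


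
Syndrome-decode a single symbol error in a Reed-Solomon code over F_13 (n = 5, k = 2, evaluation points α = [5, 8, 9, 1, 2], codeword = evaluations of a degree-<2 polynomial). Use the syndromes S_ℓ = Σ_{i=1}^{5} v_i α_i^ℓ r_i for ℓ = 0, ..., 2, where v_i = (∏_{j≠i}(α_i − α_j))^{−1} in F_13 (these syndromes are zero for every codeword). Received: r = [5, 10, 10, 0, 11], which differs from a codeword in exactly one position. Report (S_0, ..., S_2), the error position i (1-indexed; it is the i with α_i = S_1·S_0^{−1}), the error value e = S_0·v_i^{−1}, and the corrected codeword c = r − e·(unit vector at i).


S = (6, 9, 7), error at position 2, error magnitude e = 11, c = [5, 12, 10, 0, 11].

Step 1: column multipliers v_i = (∏_{j≠i}(α_i − α_j))^{−1} mod 13.
  i = 1 (α = 5): (5−8)(5−9)(5−1)(5−2) = (−3)·(−4)·4·3 = 144 ≡ 1, so v_1 = 1^{−1} = 1 (mod 13).
  i = 2 (α = 8): (8−5)(8−9)(8−1)(8−2) = 3·(−1)·7·6 = −126 ≡ 4, so v_2 = 4^{−1} = 10 (mod 13).
  i = 3 (α = 9): (9−5)(9−8)(9−1)(9−2) = 4·1·8·7 = 224 ≡ 3, so v_3 = 3^{−1} = 9 (mod 13).
  i = 4 (α = 1): (1−5)(1−8)(1−9)(1−2) = (−4)·(−7)·(−8)·(−1) = 224 ≡ 3, so v_4 = 3^{−1} = 9 (mod 13).
  i = 5 (α = 2): (2−5)(2−8)(2−9)(2−1) = (−3)·(−6)·(−7)·1 = −126 ≡ 4, so v_5 = 4^{−1} = 10 (mod 13).
  v = [1, 10, 9, 9, 10].
Step 2: syndromes of r = [5, 10, 10, 0, 11] (all sums mod 13).
  S_0 = Σ v_i r_i = 1·5 + 10·10 + 9·10 + 9·0 + 10·11 = 305 ≡ 6.
  S_1 = Σ v_i α_i r_i = 1·5·5 + 10·8·10 + 9·9·10 + 9·1·0 + 10·2·11 = 1855 ≡ 9.
  α_i^2 mod 13 = [12, 12, 3, 1, 4].
  S_2 = Σ v_i α_i^2 r_i = 1·12·5 + 10·12·10 + 9·3·10 + 9·1·0 + 10·4·11 = 1970 ≡ 7.
  S = (6, 9, 7) ≠ 0, so r is not a codeword (an error is present).
Step 3: locate the error. For a single error e at position i, S_ℓ = v_i·e·α_i^ℓ, so α_err = S_1/S_0.
  S_0^{−1} = 6^{−1} = 11 (mod 13), so α_err = 9·11 = 99 ≡ 8 = α_2. Error position i = 2.
  Consistency check: S_2/S_1 = 7·3 = 21 ≡ 8 = α_err ✓ (single-error assumption holds).
Step 4: error magnitude e = S_0/v_2 = S_0·∏_{j≠2}(α_2 − α_j) = 6·4 = 24 ≡ 11 (mod 13).
Step 5: correct position 2: c_2 = r_2 − e = 10 − 11 ≡ 12 (mod 13). Hence c = [5, 12, 10, 0, 11].
  Check: interpolating c through the α_i gives m(x) = 2 + 11·x (degree < 2) with m(α_i) = c_i for every i, so c is indeed a codeword.


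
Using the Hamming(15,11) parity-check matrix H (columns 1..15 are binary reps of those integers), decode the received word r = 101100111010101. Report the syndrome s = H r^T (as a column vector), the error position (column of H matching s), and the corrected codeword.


s = (1, 0, 0, 1)^T, error position = 9, corrected codeword c = 101100110010101

Compute s = H r^T mod 2 one row at a time:
  s_1 = 1 + 1 + 0 + 1 + 0 + 1 + 0 + 1 = 5 ≡ 1 (mod 2).
  s_2 = 1 + 0 + 0 + 1 + 0 + 1 + 0 + 1 = 4 ≡ 0 (mod 2).
  s_3 = 0 + 1 + 0 + 1 + 0 + 1 + 0 + 1 = 4 ≡ 0 (mod 2).
  s_4 = 1 + 1 + 0 + 1 + 1 + 1 + 1 + 1 = 7 ≡ 1 (mod 2).
s = (1, 0, 0, 1)^T — this equals column 9 of H (binary 1001), so error is at position 9.
Correct: flip bit 9 of r = 101100111010101 to get c = 101100110010101.


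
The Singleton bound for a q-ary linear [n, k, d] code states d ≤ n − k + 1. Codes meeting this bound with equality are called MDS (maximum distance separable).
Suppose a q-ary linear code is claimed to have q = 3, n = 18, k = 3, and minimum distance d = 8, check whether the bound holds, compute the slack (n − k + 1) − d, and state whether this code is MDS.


Singleton RHS = n − k + 1 = 16, slack = 8, bound satisfied, not MDS.

Singleton bound: d ≤ n − k + 1.
Here n = 18, k = 3, so n − k + 1 = 16.
Given d = 8, check d ≤ 16: YES.
Slack = (n − k + 1) − d = 8.
The code is NOT MDS (slack = 8 > 0).
Description: the claimed parameters are [18, 3, 8]_3; such a code would be non-MDS.


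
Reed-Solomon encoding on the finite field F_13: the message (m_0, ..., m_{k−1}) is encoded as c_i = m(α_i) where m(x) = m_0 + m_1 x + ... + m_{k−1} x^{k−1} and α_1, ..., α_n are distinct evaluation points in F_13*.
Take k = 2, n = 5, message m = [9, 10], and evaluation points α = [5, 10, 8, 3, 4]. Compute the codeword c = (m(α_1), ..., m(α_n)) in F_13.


c = [7, 5, 11, 0, 10]

Message polynomial: m(x) = 9 + 10·x (mod 13).
For each evaluation point α_i, compute m(α_i) mod 13:
  α_1 = 5: Horner steps 10 → 7, so m(5) = 7.
  α_2 = 10: Horner steps 10 → 5, so m(10) = 5.
  α_3 = 8: Horner steps 10 → 11, so m(8) = 11.
  α_4 = 3: Horner steps 10 → 0, so m(3) = 0.
  α_5 = 4: Horner steps 10 → 10, so m(4) = 10.
Codeword c = [7, 5, 11, 0, 10] ∈ F_13^5.


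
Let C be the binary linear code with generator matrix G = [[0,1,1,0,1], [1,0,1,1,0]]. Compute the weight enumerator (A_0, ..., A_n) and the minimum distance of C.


Weight distribution: A_0 = 1, A_3 = 2, A_4 = 1. Minimum distance d = 3.

Enumerate all 2^2 = 4 messages m ∈ F_2^2.
For each, compute codeword c = mG in F_2^5, then tally its weight.
  m = 00 → c = 00000, weight = 0.
  m = 10 → c = 01101, weight = 3.
  m = 01 → c = 10110, weight = 3.
  m = 11 → c = 11011, weight = 4.
Tally weights:
  weight 0: 1 codewords.
  weight 3: 2 codewords.
  weight 4: 1 codewords.
Minimum distance d = smallest w > 0 with A_w > 0 = 3.
Sanity: Σ A_w = 4 = 2^2 = 4 ✓.


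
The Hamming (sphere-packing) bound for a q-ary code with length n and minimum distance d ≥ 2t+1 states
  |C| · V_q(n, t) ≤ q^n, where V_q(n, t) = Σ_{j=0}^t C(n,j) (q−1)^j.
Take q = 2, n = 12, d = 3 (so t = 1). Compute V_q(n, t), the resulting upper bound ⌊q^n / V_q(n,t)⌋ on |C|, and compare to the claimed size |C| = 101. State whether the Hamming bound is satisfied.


V_q(n, t) = 13, q^n = 4096, Hamming bound = 315, |C| = 101 ≤ bound (satisfied).

Step 1: Compute V_q(n, t) = Σ_{j=0}^1 C(n, j) (q−1)^j.
  j = 0: C(12,0)·(1)^0 = 1·1 = 1.
  j = 1: C(12,1)·(1)^1 = 12·1 = 12.
  V_q(n, t) = 1 + 12 = 13.
Step 2: q^n = 2^12 = 4096.
Step 3: Hamming bound ⌊q^n / V_q(n,t)⌋ = ⌊4096/13⌋ = 315.
Step 4: Compare |C| = 101 to 315: satisfied.
The claimed |C| lies below the Hamming bound.
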